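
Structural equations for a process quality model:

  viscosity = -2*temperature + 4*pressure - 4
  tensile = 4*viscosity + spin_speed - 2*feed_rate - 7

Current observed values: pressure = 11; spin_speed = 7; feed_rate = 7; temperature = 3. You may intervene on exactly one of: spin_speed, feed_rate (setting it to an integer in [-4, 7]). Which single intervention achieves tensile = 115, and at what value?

set spin_speed = 0

Intervening on spin_speed: with other inputs at their observed values, tensile = spin_speed + 115. Solving for 115 gives spin_speed = 0, within [-4, 7].
Intervening on feed_rate: tensile = -2*feed_rate + 136. Reaching 115 requires feed_rate = 21/2, not an integer.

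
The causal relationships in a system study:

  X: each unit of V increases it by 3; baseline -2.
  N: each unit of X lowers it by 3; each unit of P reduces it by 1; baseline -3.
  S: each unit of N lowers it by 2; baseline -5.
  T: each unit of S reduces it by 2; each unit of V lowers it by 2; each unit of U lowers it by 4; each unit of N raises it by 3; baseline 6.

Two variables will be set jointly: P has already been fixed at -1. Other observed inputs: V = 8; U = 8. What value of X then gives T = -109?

With P held at -1:
Intervening on X fixes its value directly, overriding its dependence on V.
Substituting into the N equation gives N = -3*X - 2.
This gives S = 6*X - 1.
This gives T = -21*X - 46.
Solve -21*X - 46 = -109: X = (-109 + 46) / -21 = 3.

X = 3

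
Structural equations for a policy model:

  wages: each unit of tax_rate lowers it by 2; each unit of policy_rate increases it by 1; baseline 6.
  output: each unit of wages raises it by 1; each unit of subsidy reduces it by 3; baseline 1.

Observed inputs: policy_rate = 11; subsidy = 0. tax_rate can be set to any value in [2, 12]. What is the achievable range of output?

Substituting into the wages equation gives wages = -2*tax_rate + 17.
output becomes -2*tax_rate + 18.
Linear in tax_rate, so extremes are at the endpoints: tax_rate = 2 gives output = 14; tax_rate = 12 gives output = -6.

-6 to 14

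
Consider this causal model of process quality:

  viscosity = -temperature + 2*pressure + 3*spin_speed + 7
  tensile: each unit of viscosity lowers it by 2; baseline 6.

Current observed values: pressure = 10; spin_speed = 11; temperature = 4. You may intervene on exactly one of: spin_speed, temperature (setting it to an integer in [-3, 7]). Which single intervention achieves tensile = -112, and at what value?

set temperature = 1

Intervening on spin_speed: tensile = -6*spin_speed - 40. Reaching -112 requires spin_speed = 12, outside [-3, 7].
Intervening on temperature: with other inputs at their observed values, tensile = 2*temperature - 114. Solving for -112 gives temperature = 1, within [-3, 7].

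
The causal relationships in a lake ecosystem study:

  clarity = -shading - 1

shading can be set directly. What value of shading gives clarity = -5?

shading = 4

Solve -shading - 1 = -5: shading = (-5 + 1) / -1 = 4.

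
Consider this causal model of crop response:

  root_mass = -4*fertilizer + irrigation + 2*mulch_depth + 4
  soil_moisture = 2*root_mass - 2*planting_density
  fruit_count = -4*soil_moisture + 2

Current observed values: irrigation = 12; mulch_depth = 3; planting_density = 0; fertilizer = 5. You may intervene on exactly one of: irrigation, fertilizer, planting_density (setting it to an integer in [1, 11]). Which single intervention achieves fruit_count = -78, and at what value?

set fertilizer = 3

Intervening on irrigation: fruit_count = -8*irrigation + 82. Reaching -78 requires irrigation = 20, outside [1, 11].
Intervening on fertilizer: with other inputs at their observed values, fruit_count = 32*fertilizer - 174. Solving for -78 gives fertilizer = 3, within [1, 11].
Intervening on planting_density: fruit_count = 8*planting_density - 14. Reaching -78 requires planting_density = -8, outside [1, 11].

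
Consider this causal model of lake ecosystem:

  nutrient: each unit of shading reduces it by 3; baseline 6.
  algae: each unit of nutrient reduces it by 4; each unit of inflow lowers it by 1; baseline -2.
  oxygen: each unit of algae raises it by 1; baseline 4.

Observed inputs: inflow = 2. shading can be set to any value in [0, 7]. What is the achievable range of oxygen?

-24 to 60

Substituting into the algae equation gives algae = 12*shading - 28.
So oxygen = 12*shading - 24.
Linear in shading, so extremes are at the endpoints: shading = 0 gives oxygen = -24; shading = 7 gives oxygen = 60.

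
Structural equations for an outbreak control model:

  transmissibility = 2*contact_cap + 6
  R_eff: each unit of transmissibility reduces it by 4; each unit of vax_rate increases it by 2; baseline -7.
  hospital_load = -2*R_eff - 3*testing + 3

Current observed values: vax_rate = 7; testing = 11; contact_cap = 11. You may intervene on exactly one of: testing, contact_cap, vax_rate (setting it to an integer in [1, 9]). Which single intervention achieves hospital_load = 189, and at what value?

set testing = 8

Intervening on testing: with other inputs at their observed values, hospital_load = -3*testing + 213. Solving for 189 gives testing = 8, within [1, 9].
Intervening on contact_cap: hospital_load = 16*contact_cap + 4. Reaching 189 requires contact_cap = 185/16, not an integer.
Intervening on vax_rate: hospital_load = -4*vax_rate + 208. Reaching 189 requires vax_rate = 19/4, not an integer.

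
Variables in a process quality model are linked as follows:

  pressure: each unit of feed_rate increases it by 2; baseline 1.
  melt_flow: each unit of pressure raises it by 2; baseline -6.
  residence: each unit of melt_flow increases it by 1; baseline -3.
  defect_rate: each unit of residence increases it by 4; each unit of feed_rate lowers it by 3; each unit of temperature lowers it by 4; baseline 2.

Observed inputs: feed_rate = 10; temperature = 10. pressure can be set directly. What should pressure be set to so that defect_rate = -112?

pressure = -1

Intervening on pressure fixes its value directly, overriding its dependence on feed_rate.
Substituting into the residence equation gives residence = 2*pressure - 9.
defect_rate becomes 8*pressure - 104.
Solve 8*pressure - 104 = -112: pressure = (-112 + 104) / 8 = -1.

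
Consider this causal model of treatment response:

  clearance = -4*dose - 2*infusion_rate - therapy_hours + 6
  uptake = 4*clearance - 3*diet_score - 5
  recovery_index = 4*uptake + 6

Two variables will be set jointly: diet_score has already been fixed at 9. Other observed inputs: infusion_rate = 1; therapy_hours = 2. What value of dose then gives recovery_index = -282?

With diet_score held at 9:
Substituting into the clearance equation gives clearance = -4*dose + 2.
Substituting into the uptake equation gives uptake = -16*dose - 24.
Substituting into the recovery_index equation gives recovery_index = -64*dose - 90.
Solve -64*dose - 90 = -282: dose = (-282 + 90) / -64 = 3.

dose = 3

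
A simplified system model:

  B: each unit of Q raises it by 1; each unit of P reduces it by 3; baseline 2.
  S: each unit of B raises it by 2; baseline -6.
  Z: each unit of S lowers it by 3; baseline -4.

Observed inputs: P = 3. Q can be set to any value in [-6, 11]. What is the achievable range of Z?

-10 to 92

Substituting into the B equation gives B = Q - 7.
So S = 2*Q - 20.
Substituting into the Z equation gives Z = -6*Q + 56.
Linear in Q, so extremes are at the endpoints: Q = -6 gives Z = 92; Q = 11 gives Z = -10.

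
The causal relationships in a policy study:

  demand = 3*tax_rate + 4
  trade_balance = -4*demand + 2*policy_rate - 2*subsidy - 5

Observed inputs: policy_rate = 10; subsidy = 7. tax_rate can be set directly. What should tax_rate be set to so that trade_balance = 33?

tax_rate = -4

Substituting into the trade_balance equation gives trade_balance = -12*tax_rate - 15.
Solve -12*tax_rate - 15 = 33: tax_rate = (33 + 15) / -12 = -4.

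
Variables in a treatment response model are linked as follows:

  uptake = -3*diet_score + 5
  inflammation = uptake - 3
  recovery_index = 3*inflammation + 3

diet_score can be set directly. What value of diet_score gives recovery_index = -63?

Substituting into the inflammation equation gives inflammation = -3*diet_score + 2.
So recovery_index = -9*diet_score + 9.
Solve -9*diet_score + 9 = -63: diet_score = (-63 - 9) / -9 = 8.

diet_score = 8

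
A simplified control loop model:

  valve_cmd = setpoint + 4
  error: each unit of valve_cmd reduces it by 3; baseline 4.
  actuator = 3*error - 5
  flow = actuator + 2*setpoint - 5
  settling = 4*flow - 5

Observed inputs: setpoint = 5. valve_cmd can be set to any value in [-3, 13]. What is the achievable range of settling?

Intervening on valve_cmd fixes its value directly, overriding its dependence on setpoint.
Substituting into the actuator equation gives actuator = -9*valve_cmd + 7.
This gives flow = -9*valve_cmd + 12.
This gives settling = -36*valve_cmd + 43.
Linear in valve_cmd, so extremes are at the endpoints: valve_cmd = -3 gives settling = 151; valve_cmd = 13 gives settling = -425.

-425 to 151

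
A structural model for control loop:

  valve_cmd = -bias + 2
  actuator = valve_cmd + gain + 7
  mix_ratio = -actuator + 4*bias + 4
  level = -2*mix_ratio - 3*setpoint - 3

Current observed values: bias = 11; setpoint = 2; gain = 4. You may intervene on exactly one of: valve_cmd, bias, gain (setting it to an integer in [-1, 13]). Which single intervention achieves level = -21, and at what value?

set bias = 3

Intervening on valve_cmd: level = 2*valve_cmd - 83. Reaching -21 requires valve_cmd = 31, outside [-1, 13].
Intervening on bias: with other inputs at their observed values, level = -10*bias + 9. Solving for -21 gives bias = 3, within [-1, 13].
Intervening on gain: level = 2*gain - 109. Reaching -21 requires gain = 44, outside [-1, 13].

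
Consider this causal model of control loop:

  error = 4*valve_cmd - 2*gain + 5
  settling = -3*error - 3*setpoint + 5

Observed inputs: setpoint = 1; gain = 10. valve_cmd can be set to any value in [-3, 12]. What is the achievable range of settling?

-97 to 83

Substituting into the error equation gives error = 4*valve_cmd - 15.
settling becomes -12*valve_cmd + 47.
Linear in valve_cmd, so extremes are at the endpoints: valve_cmd = -3 gives settling = 83; valve_cmd = 12 gives settling = -97.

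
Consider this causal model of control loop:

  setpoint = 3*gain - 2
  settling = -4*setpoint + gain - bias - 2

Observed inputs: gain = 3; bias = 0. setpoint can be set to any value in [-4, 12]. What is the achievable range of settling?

Intervening on setpoint fixes its value directly, overriding its dependence on gain.
Substituting into the settling equation gives settling = -4*setpoint + 1.
Linear in setpoint, so extremes are at the endpoints: setpoint = -4 gives settling = 17; setpoint = 12 gives settling = -47.

-47 to 17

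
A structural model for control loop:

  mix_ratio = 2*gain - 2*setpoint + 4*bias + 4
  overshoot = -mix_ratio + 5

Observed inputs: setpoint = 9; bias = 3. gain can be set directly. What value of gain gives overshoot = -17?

Substituting into the mix_ratio equation gives mix_ratio = 2*gain - 2.
Substituting into the overshoot equation gives overshoot = -2*gain + 7.
Solve -2*gain + 7 = -17: gain = (-17 - 7) / -2 = 12.

gain = 12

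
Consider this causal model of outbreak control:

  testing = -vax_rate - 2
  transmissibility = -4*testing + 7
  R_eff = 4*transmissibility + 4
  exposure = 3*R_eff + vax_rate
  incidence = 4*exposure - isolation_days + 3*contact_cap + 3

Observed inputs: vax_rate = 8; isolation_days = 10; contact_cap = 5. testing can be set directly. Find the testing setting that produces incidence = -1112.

testing = 8

Intervening on testing fixes its value directly, overriding its dependence on vax_rate.
Substituting into the R_eff equation gives R_eff = -16*testing + 32.
This gives exposure = -48*testing + 104.
incidence becomes -192*testing + 424.
Solve -192*testing + 424 = -1112: testing = (-1112 - 424) / -192 = 8.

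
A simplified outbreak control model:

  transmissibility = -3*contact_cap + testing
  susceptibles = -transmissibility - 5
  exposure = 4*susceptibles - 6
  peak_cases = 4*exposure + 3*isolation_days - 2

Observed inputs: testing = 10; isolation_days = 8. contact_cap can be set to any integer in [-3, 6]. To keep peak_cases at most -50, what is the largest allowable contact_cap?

contact_cap = 4

Substituting into the transmissibility equation gives transmissibility = -3*contact_cap + 10.
So susceptibles = 3*contact_cap - 15.
Substituting into the exposure equation gives exposure = 12*contact_cap - 66.
So peak_cases = 48*contact_cap - 242.
Require 48*contact_cap - 242 ≤ -50, so contact_cap ≤ 4.
The largest integer in [-3, 6] satisfying this is 4.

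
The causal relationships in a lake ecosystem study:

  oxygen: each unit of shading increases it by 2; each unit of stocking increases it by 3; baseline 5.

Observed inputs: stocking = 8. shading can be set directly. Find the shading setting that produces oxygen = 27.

Substituting into the oxygen equation gives oxygen = 2*shading + 29.
Solve 2*shading + 29 = 27: shading = (27 - 29) / 2 = -1.

shading = -1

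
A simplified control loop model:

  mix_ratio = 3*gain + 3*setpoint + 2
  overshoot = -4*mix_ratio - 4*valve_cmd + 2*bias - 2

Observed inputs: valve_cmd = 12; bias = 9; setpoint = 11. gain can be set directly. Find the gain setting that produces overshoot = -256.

gain = 7

Substituting into the mix_ratio equation gives mix_ratio = 3*gain + 35.
overshoot becomes -12*gain - 172.
Solve -12*gain - 172 = -256: gain = (-256 + 172) / -12 = 7.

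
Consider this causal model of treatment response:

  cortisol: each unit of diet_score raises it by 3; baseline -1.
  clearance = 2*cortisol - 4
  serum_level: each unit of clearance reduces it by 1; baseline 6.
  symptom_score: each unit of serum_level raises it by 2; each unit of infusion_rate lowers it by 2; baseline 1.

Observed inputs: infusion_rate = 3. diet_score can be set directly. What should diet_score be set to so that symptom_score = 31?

diet_score = -1

Substituting into the clearance equation gives clearance = 6*diet_score - 6.
Substituting into the serum_level equation gives serum_level = -6*diet_score + 12.
So symptom_score = -12*diet_score + 19.
Solve -12*diet_score + 19 = 31: diet_score = (31 - 19) / -12 = -1.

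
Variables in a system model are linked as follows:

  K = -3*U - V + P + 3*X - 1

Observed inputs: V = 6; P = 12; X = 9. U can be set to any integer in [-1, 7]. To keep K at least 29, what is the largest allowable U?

U = 1

Substituting into the K equation gives K = -3*U + 32.
Require -3*U + 32 ≥ 29, so U ≤ 1.
The largest integer in [-1, 7] satisfying this is 1.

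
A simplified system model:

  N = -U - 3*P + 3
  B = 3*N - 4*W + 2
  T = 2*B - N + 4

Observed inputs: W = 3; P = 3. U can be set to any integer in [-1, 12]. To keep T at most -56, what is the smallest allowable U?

Substituting into the N equation gives N = -U - 6.
Substituting into the B equation gives B = -3*U - 28.
So T = -5*U - 46.
Require -5*U - 46 ≤ -56, so U ≥ 2.
The smallest integer in [-1, 12] satisfying this is 2.

U = 2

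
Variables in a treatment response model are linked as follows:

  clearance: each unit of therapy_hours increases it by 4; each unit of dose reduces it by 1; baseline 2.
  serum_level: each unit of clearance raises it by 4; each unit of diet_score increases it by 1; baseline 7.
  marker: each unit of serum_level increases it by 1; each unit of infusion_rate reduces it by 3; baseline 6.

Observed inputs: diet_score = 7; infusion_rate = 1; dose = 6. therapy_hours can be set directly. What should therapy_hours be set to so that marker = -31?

therapy_hours = -2

Substituting into the clearance equation gives clearance = 4*therapy_hours - 4.
So serum_level = 16*therapy_hours - 2.
So marker = 16*therapy_hours + 1.
Solve 16*therapy_hours + 1 = -31: therapy_hours = (-31 - 1) / 16 = -2.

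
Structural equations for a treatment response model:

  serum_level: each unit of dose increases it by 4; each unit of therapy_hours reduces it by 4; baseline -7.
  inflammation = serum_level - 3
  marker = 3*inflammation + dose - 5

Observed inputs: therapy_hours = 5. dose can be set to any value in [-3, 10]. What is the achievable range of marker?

Substituting into the serum_level equation gives serum_level = 4*dose - 27.
So inflammation = 4*dose - 30.
marker becomes 13*dose - 95.
Linear in dose, so extremes are at the endpoints: dose = -3 gives marker = -134; dose = 10 gives marker = 35.

-134 to 35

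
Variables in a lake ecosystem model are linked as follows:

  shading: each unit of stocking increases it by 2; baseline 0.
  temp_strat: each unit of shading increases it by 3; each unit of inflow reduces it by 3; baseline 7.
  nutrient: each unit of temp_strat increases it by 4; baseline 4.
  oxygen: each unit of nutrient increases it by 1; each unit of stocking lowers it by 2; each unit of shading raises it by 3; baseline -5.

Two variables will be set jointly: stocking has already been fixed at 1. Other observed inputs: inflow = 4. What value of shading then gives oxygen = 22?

With stocking held at 1:
Intervening on shading fixes its value directly, overriding its dependence on stocking.
Substituting into the temp_strat equation gives temp_strat = 3*shading - 5.
Substituting into the nutrient equation gives nutrient = 12*shading - 16.
oxygen becomes 15*shading - 23.
Solve 15*shading - 23 = 22: shading = (22 + 23) / 15 = 3.

shading = 3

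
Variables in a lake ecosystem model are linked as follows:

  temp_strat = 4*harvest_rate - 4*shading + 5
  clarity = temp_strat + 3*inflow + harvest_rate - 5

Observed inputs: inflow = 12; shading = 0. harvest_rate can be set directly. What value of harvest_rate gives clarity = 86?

harvest_rate = 10

Substituting into the temp_strat equation gives temp_strat = 4*harvest_rate + 5.
Substituting into the clarity equation gives clarity = 5*harvest_rate + 36.
Solve 5*harvest_rate + 36 = 86: harvest_rate = (86 - 36) / 5 = 10.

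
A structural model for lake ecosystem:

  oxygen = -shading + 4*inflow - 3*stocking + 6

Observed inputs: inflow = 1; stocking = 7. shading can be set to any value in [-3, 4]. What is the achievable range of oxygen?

-15 to -8

Substituting into the oxygen equation gives oxygen = -shading - 11.
Linear in shading, so extremes are at the endpoints: shading = -3 gives oxygen = -8; shading = 4 gives oxygen = -15.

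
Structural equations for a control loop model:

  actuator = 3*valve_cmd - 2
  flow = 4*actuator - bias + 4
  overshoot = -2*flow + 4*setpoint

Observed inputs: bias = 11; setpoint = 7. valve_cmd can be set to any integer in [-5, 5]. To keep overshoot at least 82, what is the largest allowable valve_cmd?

Substituting into the flow equation gives flow = 12*valve_cmd - 15.
Substituting into the overshoot equation gives overshoot = -24*valve_cmd + 58.
Require -24*valve_cmd + 58 ≥ 82, so valve_cmd ≤ -1.
The largest integer in [-5, 5] satisfying this is -1.

valve_cmd = -1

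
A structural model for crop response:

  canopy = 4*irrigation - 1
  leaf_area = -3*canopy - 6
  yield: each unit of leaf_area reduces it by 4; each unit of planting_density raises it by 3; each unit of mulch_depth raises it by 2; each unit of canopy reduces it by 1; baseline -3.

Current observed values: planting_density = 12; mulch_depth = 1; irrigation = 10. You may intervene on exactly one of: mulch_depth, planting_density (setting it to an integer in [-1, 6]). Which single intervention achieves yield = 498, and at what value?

set mulch_depth = 6

Intervening on mulch_depth: with other inputs at their observed values, yield = 2*mulch_depth + 486. Solving for 498 gives mulch_depth = 6, within [-1, 6].
Intervening on planting_density: yield = 3*planting_density + 452. Reaching 498 requires planting_density = 46/3, not an integer.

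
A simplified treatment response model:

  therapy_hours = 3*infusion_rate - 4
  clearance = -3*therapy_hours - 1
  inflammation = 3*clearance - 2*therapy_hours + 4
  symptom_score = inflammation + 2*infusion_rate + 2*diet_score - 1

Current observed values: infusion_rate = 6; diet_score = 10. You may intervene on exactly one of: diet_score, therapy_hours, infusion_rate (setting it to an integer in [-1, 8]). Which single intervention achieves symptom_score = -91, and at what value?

Intervening on diet_score: symptom_score = 2*diet_score - 142. Reaching -91 requires diet_score = 51/2, not an integer.
Intervening on therapy_hours: symptom_score = -11*therapy_hours + 32. Reaching -91 requires therapy_hours = 123/11, not an integer.
Intervening on infusion_rate: with other inputs at their observed values, symptom_score = -31*infusion_rate + 64. Solving for -91 gives infusion_rate = 5, within [-1, 8].

set infusion_rate = 5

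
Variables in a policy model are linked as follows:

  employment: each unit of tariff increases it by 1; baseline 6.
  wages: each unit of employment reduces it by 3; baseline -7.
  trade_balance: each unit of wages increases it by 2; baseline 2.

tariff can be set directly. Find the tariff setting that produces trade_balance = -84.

Substituting into the wages equation gives wages = -3*tariff - 25.
So trade_balance = -6*tariff - 48.
Solve -6*tariff - 48 = -84: tariff = (-84 + 48) / -6 = 6.

tariff = 6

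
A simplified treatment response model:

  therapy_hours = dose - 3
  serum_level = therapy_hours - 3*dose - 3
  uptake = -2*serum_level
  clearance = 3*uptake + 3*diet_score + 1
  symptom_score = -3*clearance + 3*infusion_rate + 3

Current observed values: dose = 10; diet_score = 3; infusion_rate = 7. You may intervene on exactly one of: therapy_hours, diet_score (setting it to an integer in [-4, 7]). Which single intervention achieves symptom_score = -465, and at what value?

set diet_score = 2

Intervening on therapy_hours: symptom_score = 18*therapy_hours - 600. Reaching -465 requires therapy_hours = 15/2, not an integer.
Intervening on diet_score: with other inputs at their observed values, symptom_score = -9*diet_score - 447. Solving for -465 gives diet_score = 2, within [-4, 7].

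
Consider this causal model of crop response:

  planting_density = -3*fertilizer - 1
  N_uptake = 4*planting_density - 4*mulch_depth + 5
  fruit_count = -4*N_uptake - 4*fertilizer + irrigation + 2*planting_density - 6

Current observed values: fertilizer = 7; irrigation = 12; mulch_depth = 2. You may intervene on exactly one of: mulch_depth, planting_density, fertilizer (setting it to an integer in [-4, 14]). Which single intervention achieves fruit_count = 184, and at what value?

set fertilizer = 4

Intervening on mulch_depth: fruit_count = 16*mulch_depth + 266. Reaching 184 requires mulch_depth = -41/8, not an integer.
Intervening on planting_density: fruit_count = -14*planting_density - 10. Reaching 184 requires planting_density = -97/7, not an integer.
Intervening on fertilizer: with other inputs at their observed values, fruit_count = 38*fertilizer + 32. Solving for 184 gives fertilizer = 4, within [-4, 14].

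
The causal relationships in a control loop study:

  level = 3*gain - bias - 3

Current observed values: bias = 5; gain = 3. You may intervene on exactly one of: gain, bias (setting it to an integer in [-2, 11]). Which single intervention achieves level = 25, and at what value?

Intervening on gain: with other inputs at their observed values, level = 3*gain - 8. Solving for 25 gives gain = 11, within [-2, 11].
Intervening on bias: level = -bias + 6. Reaching 25 requires bias = -19, outside [-2, 11].

set gain = 11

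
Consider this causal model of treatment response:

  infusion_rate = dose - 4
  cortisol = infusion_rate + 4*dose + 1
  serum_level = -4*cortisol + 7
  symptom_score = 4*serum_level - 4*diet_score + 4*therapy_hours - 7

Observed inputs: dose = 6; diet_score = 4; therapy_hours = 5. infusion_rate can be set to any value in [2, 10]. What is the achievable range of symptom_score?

Intervening on infusion_rate fixes its value directly, overriding its dependence on dose.
Substituting into the cortisol equation gives cortisol = infusion_rate + 25.
So serum_level = -4*infusion_rate - 93.
Substituting into the symptom_score equation gives symptom_score = -16*infusion_rate - 375.
Linear in infusion_rate, so extremes are at the endpoints: infusion_rate = 2 gives symptom_score = -407; infusion_rate = 10 gives symptom_score = -535.

-535 to -407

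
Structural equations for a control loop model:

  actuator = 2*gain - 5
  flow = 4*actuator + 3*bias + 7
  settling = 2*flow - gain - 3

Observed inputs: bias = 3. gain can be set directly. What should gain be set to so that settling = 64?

gain = 5

Substituting into the flow equation gives flow = 8*gain - 4.
Substituting into the settling equation gives settling = 15*gain - 11.
Solve 15*gain - 11 = 64: gain = (64 + 11) / 15 = 5.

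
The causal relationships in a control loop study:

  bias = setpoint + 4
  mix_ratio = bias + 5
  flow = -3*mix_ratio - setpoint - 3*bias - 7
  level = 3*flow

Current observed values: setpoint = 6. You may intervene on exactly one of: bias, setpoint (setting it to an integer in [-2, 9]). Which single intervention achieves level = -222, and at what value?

Intervening on bias: level = -18*bias - 84. Reaching -222 requires bias = 23/3, not an integer.
Intervening on setpoint: with other inputs at their observed values, level = -21*setpoint - 138. Solving for -222 gives setpoint = 4, within [-2, 9].

set setpoint = 4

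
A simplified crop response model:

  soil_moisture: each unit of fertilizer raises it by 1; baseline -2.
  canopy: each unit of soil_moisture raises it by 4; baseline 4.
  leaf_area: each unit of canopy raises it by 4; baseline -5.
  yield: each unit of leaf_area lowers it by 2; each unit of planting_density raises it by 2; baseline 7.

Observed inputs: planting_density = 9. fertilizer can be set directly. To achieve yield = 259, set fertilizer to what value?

fertilizer = -6

Substituting into the canopy equation gives canopy = 4*fertilizer - 4.
Substituting into the leaf_area equation gives leaf_area = 16*fertilizer - 21.
Substituting into the yield equation gives yield = -32*fertilizer + 67.
Solve -32*fertilizer + 67 = 259: fertilizer = (259 - 67) / -32 = -6.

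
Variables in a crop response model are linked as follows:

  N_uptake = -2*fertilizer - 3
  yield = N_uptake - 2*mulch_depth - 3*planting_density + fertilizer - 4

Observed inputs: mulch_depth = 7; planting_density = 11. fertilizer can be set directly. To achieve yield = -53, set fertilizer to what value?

Substituting into the yield equation gives yield = -fertilizer - 54.
Solve -fertilizer - 54 = -53: fertilizer = (-53 + 54) / -1 = -1.

fertilizer = -1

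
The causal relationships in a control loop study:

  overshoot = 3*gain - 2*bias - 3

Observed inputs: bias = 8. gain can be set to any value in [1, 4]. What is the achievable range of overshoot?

Substituting into the overshoot equation gives overshoot = 3*gain - 19.
Linear in gain, so extremes are at the endpoints: gain = 1 gives overshoot = -16; gain = 4 gives overshoot = -7.

-16 to -7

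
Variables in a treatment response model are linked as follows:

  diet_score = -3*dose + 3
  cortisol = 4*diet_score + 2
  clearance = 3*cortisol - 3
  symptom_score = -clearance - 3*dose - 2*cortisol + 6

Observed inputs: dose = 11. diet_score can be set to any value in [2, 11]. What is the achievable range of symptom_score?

Intervening on diet_score fixes its value directly, overriding its dependence on dose.
Substituting into the clearance equation gives clearance = 12*diet_score + 3.
symptom_score becomes -20*diet_score - 34.
Linear in diet_score, so extremes are at the endpoints: diet_score = 2 gives symptom_score = -74; diet_score = 11 gives symptom_score = -254.

-254 to -74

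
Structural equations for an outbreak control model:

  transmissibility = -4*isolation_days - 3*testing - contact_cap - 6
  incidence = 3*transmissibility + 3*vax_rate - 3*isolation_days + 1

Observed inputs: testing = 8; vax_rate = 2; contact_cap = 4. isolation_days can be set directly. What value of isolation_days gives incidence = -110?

isolation_days = 1

Substituting into the transmissibility equation gives transmissibility = -4*isolation_days - 34.
So incidence = -15*isolation_days - 95.
Solve -15*isolation_days - 95 = -110: isolation_days = (-110 + 95) / -15 = 1.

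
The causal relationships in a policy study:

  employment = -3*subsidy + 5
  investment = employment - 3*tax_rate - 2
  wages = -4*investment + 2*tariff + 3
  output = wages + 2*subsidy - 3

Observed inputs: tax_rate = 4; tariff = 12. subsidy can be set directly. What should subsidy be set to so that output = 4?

subsidy = -4

Substituting into the investment equation gives investment = -3*subsidy - 9.
wages becomes 12*subsidy + 63.
Substituting into the output equation gives output = 14*subsidy + 60.
Solve 14*subsidy + 60 = 4: subsidy = (4 - 60) / 14 = -4.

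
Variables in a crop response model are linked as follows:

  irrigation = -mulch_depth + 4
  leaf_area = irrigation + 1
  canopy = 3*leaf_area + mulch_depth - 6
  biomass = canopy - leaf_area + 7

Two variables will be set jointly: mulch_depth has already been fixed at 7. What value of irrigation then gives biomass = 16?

irrigation = 3

With mulch_depth held at 7:
Intervening on irrigation fixes its value directly, overriding its dependence on mulch_depth.
Substituting into the canopy equation gives canopy = 3*irrigation + 4.
biomass becomes 2*irrigation + 10.
Solve 2*irrigation + 10 = 16: irrigation = (16 - 10) / 2 = 3.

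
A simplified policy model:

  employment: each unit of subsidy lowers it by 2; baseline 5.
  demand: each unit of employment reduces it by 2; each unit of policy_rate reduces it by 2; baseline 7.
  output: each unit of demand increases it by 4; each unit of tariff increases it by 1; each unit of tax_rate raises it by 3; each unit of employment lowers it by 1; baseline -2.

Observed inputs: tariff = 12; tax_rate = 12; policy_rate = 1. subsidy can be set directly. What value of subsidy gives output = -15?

subsidy = -2

Substituting into the demand equation gives demand = 4*subsidy - 5.
output becomes 18*subsidy + 21.
Solve 18*subsidy + 21 = -15: subsidy = (-15 - 21) / 18 = -2.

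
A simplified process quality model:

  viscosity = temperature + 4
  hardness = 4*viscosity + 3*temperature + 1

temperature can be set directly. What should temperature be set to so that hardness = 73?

temperature = 8

Substituting into the hardness equation gives hardness = 7*temperature + 17.
Solve 7*temperature + 17 = 73: temperature = (73 - 17) / 7 = 8.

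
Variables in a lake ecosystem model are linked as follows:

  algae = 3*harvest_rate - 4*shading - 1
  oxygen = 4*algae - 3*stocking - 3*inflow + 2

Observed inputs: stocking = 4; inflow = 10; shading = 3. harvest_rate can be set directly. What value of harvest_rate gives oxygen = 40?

Substituting into the algae equation gives algae = 3*harvest_rate - 13.
oxygen becomes 12*harvest_rate - 92.
Solve 12*harvest_rate - 92 = 40: harvest_rate = (40 + 92) / 12 = 11.

harvest_rate = 11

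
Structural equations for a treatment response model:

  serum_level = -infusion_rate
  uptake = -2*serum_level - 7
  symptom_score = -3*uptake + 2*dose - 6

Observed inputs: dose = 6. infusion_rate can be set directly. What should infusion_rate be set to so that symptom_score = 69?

Substituting into the uptake equation gives uptake = 2*infusion_rate - 7.
Substituting into the symptom_score equation gives symptom_score = -6*infusion_rate + 27.
Solve -6*infusion_rate + 27 = 69: infusion_rate = (69 - 27) / -6 = -7.

infusion_rate = -7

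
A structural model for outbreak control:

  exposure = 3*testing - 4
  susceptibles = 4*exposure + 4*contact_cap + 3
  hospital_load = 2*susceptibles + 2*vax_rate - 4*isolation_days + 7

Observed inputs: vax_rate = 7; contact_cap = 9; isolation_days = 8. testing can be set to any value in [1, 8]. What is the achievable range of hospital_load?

59 to 227

Substituting into the susceptibles equation gives susceptibles = 12*testing + 23.
hospital_load becomes 24*testing + 35.
Linear in testing, so extremes are at the endpoints: testing = 1 gives hospital_load = 59; testing = 8 gives hospital_load = 227.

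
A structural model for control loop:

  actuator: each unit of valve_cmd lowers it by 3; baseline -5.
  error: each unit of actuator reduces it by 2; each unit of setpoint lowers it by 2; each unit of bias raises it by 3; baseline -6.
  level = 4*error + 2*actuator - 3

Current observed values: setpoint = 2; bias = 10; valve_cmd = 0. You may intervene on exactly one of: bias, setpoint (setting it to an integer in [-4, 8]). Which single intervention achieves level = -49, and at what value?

Intervening on bias: with other inputs at their observed values, level = 12*bias - 13. Solving for -49 gives bias = -3, within [-4, 8].
Intervening on setpoint: level = -8*setpoint + 123. Reaching -49 requires setpoint = 43/2, not an integer.

set bias = -3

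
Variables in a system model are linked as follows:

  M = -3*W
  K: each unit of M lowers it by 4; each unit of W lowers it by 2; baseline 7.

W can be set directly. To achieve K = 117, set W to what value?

W = 11

Substituting into the K equation gives K = 10*W + 7.
Solve 10*W + 7 = 117: W = (117 - 7) / 10 = 11.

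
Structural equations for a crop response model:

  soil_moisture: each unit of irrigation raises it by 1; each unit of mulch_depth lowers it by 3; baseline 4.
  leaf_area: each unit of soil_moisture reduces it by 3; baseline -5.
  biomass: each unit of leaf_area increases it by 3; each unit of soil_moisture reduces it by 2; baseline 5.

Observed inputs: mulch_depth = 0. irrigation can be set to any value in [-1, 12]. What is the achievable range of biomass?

-186 to -43

Substituting into the soil_moisture equation gives soil_moisture = irrigation + 4.
Substituting into the leaf_area equation gives leaf_area = -3*irrigation - 17.
biomass becomes -11*irrigation - 54.
Linear in irrigation, so extremes are at the endpoints: irrigation = -1 gives biomass = -43; irrigation = 12 gives biomass = -186.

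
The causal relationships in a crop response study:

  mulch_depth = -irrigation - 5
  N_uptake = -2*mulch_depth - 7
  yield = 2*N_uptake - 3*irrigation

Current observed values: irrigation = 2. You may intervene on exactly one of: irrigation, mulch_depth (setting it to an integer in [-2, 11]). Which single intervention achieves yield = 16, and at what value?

set irrigation = 10

Intervening on irrigation: with other inputs at their observed values, yield = irrigation + 6. Solving for 16 gives irrigation = 10, within [-2, 11].
Intervening on mulch_depth: yield = -4*mulch_depth - 20. Reaching 16 requires mulch_depth = -9, outside [-2, 11].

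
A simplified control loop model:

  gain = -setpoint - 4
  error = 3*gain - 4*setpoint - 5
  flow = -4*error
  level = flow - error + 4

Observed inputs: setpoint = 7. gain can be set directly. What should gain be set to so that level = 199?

Intervening on gain fixes its value directly, overriding its dependence on setpoint.
Substituting into the error equation gives error = 3*gain - 33.
Substituting into the flow equation gives flow = -12*gain + 132.
Substituting into the level equation gives level = -15*gain + 169.
Solve -15*gain + 169 = 199: gain = (199 - 169) / -15 = -2.

gain = -2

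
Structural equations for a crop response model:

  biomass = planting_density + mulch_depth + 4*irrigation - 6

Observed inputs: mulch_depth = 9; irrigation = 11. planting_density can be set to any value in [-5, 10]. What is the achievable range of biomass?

42 to 57

Substituting into the biomass equation gives biomass = planting_density + 47.
Linear in planting_density, so extremes are at the endpoints: planting_density = -5 gives biomass = 42; planting_density = 10 gives biomass = 57.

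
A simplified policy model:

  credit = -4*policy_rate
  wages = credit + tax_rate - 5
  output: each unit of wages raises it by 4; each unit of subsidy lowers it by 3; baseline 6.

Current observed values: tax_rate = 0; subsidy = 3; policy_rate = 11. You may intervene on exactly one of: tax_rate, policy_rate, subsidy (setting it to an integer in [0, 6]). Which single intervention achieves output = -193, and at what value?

set subsidy = 1

Intervening on tax_rate: output = 4*tax_rate - 199. Reaching -193 requires tax_rate = 3/2, not an integer.
Intervening on policy_rate: output = -16*policy_rate - 23. Reaching -193 requires policy_rate = 85/8, not an integer.
Intervening on subsidy: with other inputs at their observed values, output = -3*subsidy - 190. Solving for -193 gives subsidy = 1, within [0, 6].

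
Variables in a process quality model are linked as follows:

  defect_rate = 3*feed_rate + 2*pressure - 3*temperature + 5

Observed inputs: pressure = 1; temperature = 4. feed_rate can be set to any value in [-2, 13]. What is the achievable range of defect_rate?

-11 to 34

Substituting into the defect_rate equation gives defect_rate = 3*feed_rate - 5.
Linear in feed_rate, so extremes are at the endpoints: feed_rate = -2 gives defect_rate = -11; feed_rate = 13 gives defect_rate = 34.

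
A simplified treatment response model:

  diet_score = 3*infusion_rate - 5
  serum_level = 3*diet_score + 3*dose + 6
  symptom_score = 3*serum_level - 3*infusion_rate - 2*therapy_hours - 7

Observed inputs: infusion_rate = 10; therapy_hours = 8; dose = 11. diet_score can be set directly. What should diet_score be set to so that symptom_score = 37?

diet_score = -3

Intervening on diet_score fixes its value directly, overriding its dependence on infusion_rate.
Substituting into the serum_level equation gives serum_level = 3*diet_score + 39.
So symptom_score = 9*diet_score + 64.
Solve 9*diet_score + 64 = 37: diet_score = (37 - 64) / 9 = -3.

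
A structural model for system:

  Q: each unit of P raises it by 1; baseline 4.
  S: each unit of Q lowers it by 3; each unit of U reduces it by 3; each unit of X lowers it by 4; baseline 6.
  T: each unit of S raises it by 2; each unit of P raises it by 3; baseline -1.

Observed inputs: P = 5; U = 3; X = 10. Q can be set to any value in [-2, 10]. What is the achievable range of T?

-132 to -60

Intervening on Q fixes its value directly, overriding its dependence on P.
Substituting into the S equation gives S = -3*Q - 43.
This gives T = -6*Q - 72.
Linear in Q, so extremes are at the endpoints: Q = -2 gives T = -60; Q = 10 gives T = -132.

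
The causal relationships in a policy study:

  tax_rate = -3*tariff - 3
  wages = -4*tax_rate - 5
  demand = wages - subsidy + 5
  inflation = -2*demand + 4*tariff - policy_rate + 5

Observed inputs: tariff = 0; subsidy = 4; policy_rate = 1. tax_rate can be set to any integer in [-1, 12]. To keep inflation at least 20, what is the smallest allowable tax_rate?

tax_rate = 1

Intervening on tax_rate fixes its value directly, overriding its dependence on tariff.
Substituting into the demand equation gives demand = -4*tax_rate - 4.
So inflation = 8*tax_rate + 12.
Require 8*tax_rate + 12 ≥ 20, so tax_rate ≥ 1.
The smallest integer in [-1, 12] satisfying this is 1.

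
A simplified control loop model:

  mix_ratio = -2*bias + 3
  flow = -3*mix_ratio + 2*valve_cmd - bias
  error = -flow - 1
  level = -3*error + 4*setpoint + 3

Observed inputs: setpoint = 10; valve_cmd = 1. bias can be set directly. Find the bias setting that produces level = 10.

bias = -1

Substituting into the flow equation gives flow = 5*bias - 7.
Substituting into the error equation gives error = -5*bias + 6.
This gives level = 15*bias + 25.
Solve 15*bias + 25 = 10: bias = (10 - 25) / 15 = -1.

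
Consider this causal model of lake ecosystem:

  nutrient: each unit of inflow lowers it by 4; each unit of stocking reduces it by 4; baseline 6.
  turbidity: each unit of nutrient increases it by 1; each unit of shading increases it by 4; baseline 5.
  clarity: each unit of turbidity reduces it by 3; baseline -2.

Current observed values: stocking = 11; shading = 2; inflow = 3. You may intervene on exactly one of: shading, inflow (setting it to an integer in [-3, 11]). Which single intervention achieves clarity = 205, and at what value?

set inflow = 11

Intervening on shading: clarity = -12*shading + 133. Reaching 205 requires shading = -6, outside [-3, 11].
Intervening on inflow: with other inputs at their observed values, clarity = 12*inflow + 73. Solving for 205 gives inflow = 11, within [-3, 11].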